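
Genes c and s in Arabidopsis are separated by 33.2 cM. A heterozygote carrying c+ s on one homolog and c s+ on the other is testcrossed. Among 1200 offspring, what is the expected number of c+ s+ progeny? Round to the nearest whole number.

199

A map distance of 33.2 cM corresponds to a recombination frequency of 0.332.
The F1 is c+ s / c s+, so c+ s+ is a recombinant gamete class with expected frequency r/2 = 0.332/2 = 0.1660.
Expected number = 0.1660 × 1200 = 199.20 ≈ 199.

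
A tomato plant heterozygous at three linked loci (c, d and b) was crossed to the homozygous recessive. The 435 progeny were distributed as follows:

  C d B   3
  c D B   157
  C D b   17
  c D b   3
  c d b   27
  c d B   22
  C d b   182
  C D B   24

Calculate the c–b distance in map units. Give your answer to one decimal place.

The two most frequent reciprocal classes, C d b and c D B, are the parental types, so the F1 was C d b / c D B.
The two rarest classes, C d B and c D b, are the double crossovers. Comparing them with the parentals, only the b allele has switched, so b is the middle locus and the order is c – b – d.
Crossovers in the c–b interval produce the single-crossover classes c d b and C D B (27 + 24 = 51) plus the double crossovers (6).
RF(c–b) = (51 + 6) / 435 = 57/435 = 0.1310 → 13.1 map units.

13.1 map units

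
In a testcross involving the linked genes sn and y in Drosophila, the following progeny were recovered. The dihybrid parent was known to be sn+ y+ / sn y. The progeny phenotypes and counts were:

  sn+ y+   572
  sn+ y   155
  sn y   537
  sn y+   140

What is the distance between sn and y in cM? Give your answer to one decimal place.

21.0 cM

The recombinant classes are sn+ y and sn y+: 155 + 140 = 295.
Recombination frequency = 295/1404 = 0.2101 ≈ 21.0%, i.e. 21.0 cM.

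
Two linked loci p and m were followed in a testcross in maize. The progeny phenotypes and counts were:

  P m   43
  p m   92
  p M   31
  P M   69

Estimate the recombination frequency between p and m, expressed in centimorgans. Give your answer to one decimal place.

31.5 centimorgans

The two most frequent classes, P M (69) and p m (92), are the parental types, so the F1 was P M / p m.
The recombinant classes are P m and p M: 43 + 31 = 74.
Recombination frequency = 74/235 = 0.3149 ≈ 31.5%, i.e. 31.5 centimorgans.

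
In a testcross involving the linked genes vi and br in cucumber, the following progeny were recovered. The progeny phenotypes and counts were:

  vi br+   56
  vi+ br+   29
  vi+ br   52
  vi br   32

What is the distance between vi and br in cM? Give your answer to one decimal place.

The two most frequent classes, vi+ br (52) and vi br+ (56), are the parental types, so the F1 was vi+ br / vi br+.
The recombinant classes are vi+ br+ and vi br: 29 + 32 = 61.
Recombination frequency = 61/169 = 0.3609 ≈ 36.1%, i.e. 36.1 cM.

36.1 cM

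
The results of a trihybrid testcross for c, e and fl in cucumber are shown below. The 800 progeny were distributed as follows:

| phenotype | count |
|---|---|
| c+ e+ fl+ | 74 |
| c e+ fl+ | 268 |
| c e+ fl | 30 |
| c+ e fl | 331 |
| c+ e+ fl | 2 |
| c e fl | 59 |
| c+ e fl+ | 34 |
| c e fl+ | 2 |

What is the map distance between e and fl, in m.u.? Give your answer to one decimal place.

8.5 m.u.

The two most frequent reciprocal classes, c+ e fl and c e+ fl+, are the parental types, so the F1 was c+ e fl / c e+ fl+.
The two rarest classes, c+ e+ fl and c e fl+, are the double crossovers. Comparing them with the parentals, only the e allele has switched, so e is the middle locus and the order is c – e – fl.
Crossovers in the e–fl interval produce the single-crossover classes c+ e fl+ and c e+ fl (34 + 30 = 64) plus the double crossovers (4).
RF(e–fl) = (64 + 4) / 800 = 68/800 = 0.0850 → 8.5 m.u.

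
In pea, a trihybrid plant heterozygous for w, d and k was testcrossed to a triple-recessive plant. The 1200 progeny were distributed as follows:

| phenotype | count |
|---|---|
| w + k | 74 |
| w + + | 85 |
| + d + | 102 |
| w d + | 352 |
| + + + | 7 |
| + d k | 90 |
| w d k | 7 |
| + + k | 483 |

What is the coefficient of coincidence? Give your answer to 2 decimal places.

The two most frequent reciprocal classes, w d + and + + k, are the parental types, so the F1 was w d + / + + k.
The two rarest classes, w d k and + + +, are the double crossovers. Comparing them with the parentals, only the k allele has switched, so k is the middle locus and the order is d – k – w.
d–k: (175 + 14)/1200 = 0.1575; k–w: (176 + 14)/1200 = 0.1583.
Expected DCO frequency = 0.1575 × 0.1583 ≈ 0.02493; observed = 14/1200 ≈ 0.01167.
Coefficient of coincidence = 0.01167/0.02493 ≈ 0.47.

0.47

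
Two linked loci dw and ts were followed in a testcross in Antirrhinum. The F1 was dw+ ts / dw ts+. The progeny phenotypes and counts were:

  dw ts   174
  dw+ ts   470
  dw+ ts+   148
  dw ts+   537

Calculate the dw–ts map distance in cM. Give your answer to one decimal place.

The recombinant classes are dw+ ts+ and dw ts: 148 + 174 = 322.
Recombination frequency = 322/1329 = 0.2423 ≈ 24.2%, i.e. 24.2 cM.

24.2 cM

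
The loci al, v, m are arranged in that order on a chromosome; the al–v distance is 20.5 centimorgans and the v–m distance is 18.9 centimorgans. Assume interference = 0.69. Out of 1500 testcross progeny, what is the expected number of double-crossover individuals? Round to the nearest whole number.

Map distances give recombination frequencies of 0.205 and 0.189 for the two intervals.
With interference 0.69 (so coincidence = 0.31), expected double-crossover frequency = 0.205 × 0.189 × 0.31 = 0.01201.
Expected number = 0.01201 × 1500 = 18.02 ≈ 18.

18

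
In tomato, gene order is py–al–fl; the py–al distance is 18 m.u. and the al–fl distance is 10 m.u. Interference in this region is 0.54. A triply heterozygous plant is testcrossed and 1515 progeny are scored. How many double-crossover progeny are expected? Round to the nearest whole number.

Map distances give recombination frequencies of 0.180 and 0.100 for the two intervals.
With interference 0.54 (so coincidence = 0.46), expected double-crossover frequency = 0.180 × 0.100 × 0.46 = 0.00828.
Expected number = 0.00828 × 1515 = 12.54 ≈ 13.

13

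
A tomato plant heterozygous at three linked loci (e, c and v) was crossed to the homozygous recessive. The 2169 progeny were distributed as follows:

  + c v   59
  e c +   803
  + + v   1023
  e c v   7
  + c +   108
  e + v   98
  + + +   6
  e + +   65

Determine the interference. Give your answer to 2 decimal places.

The two most frequent reciprocal classes, e c + and + + v, are the parental types, so the F1 was e c + / + + v.
The two rarest classes, e c v and + + +, are the double crossovers. Comparing them with the parentals, only the v allele has switched, so v is the middle locus and the order is c – v – e.
c–v: (124 + 13)/2169 = 0.0632; v–e: (206 + 13)/2169 = 0.1010.
Expected DCO frequency = 0.0632 × 0.1010 ≈ 0.00638; observed = 13/2169 ≈ 0.00599.
Coefficient of coincidence = 0.00599/0.00638 ≈ 0.94; interference = 1 − 0.94 = 0.06.

0.06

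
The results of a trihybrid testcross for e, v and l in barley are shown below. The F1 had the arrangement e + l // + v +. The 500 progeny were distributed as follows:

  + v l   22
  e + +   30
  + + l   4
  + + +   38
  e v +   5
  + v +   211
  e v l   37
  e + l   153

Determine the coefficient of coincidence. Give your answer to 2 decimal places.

0.88

The two rarest classes, + + l and e v +, are the double crossovers. Comparing them with the parentals, only the e allele has switched, so e is the middle locus and the order is l – e – v.
l–e: (52 + 9)/500 = 0.1220; e–v: (75 + 9)/500 = 0.1680.
Expected DCO frequency = 0.1220 × 0.1680 ≈ 0.02050; observed = 9/500 ≈ 0.01800.
Coefficient of coincidence = 0.01800/0.02050 ≈ 0.88.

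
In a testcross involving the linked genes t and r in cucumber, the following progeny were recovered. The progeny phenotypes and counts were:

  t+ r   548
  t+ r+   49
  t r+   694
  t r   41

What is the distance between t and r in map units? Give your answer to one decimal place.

6.8 map units

The two most frequent classes, t+ r (548) and t r+ (694), are the parental types, so the F1 was t+ r / t r+.
The recombinant classes are t+ r+ and t r: 49 + 41 = 90.
Recombination frequency = 90/1332 = 0.0676 ≈ 6.8%, i.e. 6.8 map units.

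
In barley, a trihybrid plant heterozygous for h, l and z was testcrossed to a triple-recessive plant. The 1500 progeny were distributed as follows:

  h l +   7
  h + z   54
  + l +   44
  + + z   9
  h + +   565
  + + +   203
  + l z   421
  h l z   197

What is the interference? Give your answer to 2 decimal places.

0.49

The two most frequent reciprocal classes, + l z and h + +, are the parental types, so the F1 was + l z / h + +.
The two rarest classes, + + z and h l +, are the double crossovers. Comparing them with the parentals, only the l allele has switched, so l is the middle locus and the order is h – l – z.
h–l: (400 + 16)/1500 = 0.2773; l–z: (98 + 16)/1500 = 0.0760.
Expected DCO frequency = 0.2773 × 0.0760 ≈ 0.02107; observed = 16/1500 ≈ 0.01067.
Coefficient of coincidence = 0.01067/0.02107 ≈ 0.51; interference = 1 − 0.51 = 0.49.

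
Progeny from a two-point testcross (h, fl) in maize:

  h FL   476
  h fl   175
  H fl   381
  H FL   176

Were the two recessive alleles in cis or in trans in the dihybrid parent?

trans

The two most frequent classes are H fl (381) and h FL (476); these are the parental (non-recombinant) types.
So the F1 carried H fl on one chromosome and h FL on the other — the recessive alleles are on opposite chromosomes (trans / repulsion).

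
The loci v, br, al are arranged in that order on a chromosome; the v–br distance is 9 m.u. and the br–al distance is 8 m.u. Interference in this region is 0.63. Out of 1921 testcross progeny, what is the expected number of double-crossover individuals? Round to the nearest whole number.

5

Map distances give recombination frequencies of 0.090 and 0.080 for the two intervals.
With interference 0.63 (so coincidence = 0.37), expected double-crossover frequency = 0.090 × 0.080 × 0.37 = 0.00266.
Expected number = 0.00266 × 1921 = 5.12 ≈ 5.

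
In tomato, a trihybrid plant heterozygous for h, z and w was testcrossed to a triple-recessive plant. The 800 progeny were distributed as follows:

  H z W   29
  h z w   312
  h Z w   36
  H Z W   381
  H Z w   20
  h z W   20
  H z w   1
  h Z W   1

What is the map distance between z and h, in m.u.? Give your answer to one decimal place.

8.4 m.u.

The two most frequent reciprocal classes, H Z W and h z w, are the parental types, so the F1 was H Z W / h z w.
The two rarest classes, h Z W and H z w, are the double crossovers. Comparing them with the parentals, only the h allele has switched, so h is the middle locus and the order is w – h – z.
Crossovers in the h–z interval produce the single-crossover classes H z W and h Z w (29 + 36 = 65) plus the double crossovers (2).
RF(h–z) = (65 + 2) / 800 = 67/800 = 0.0838 → 8.4 m.u.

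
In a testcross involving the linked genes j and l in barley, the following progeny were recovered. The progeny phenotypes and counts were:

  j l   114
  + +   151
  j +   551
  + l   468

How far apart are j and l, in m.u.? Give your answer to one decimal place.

20.6 m.u.

The two most frequent classes, + l (468) and j + (551), are the parental types, so the F1 was + l / j +.
The recombinant classes are + + and j l: 151 + 114 = 265.
Recombination frequency = 265/1284 = 0.2064 ≈ 20.6%, i.e. 20.6 m.u.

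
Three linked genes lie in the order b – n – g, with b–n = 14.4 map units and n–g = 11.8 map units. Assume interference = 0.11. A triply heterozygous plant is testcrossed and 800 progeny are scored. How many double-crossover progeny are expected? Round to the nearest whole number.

12

Map distances give recombination frequencies of 0.144 and 0.118 for the two intervals.
With interference 0.11 (so coincidence = 0.89), expected double-crossover frequency = 0.144 × 0.118 × 0.89 = 0.01512.
Expected number = 0.01512 × 800 = 12.10 ≈ 12.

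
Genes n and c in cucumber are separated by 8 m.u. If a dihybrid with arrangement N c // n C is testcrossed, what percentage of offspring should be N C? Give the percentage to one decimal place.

4.0%

A map distance of 8 m.u. corresponds to a recombination frequency of 0.080.
The F1 is N c / n C, so N C is a recombinant gamete class with expected frequency r/2 = 0.080/2 = 0.0400.
That is 0.0400 = 4.0% of the progeny.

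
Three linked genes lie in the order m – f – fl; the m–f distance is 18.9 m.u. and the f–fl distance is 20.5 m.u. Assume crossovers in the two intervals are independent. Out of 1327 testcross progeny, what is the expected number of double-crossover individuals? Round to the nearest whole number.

51

Map distances give recombination frequencies of 0.189 and 0.205 for the two intervals.
With no interference, expected double-crossover frequency = 0.189 × 0.205 = 0.03874.
Expected number = 0.03874 × 1327 = 51.41 ≈ 51.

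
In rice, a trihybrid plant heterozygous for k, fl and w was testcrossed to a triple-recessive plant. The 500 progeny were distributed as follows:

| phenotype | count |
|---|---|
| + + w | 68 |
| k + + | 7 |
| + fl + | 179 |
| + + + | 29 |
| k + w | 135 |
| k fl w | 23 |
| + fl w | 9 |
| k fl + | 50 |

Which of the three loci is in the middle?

w

The two most frequent reciprocal classes, + fl + and k + w, are the parental types, so the F1 was + fl + / k + w.
The two rarest classes, + fl w and k + +, are the double crossovers. Comparing them with the parentals, only the w allele has switched, so w is the middle locus and the order is fl – w – k.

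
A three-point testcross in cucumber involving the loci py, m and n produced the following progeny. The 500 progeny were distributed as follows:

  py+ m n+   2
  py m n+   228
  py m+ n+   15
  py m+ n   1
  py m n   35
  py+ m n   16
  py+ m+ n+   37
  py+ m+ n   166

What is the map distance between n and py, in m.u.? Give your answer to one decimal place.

15.0 m.u.

The two most frequent reciprocal classes, py m n+ and py+ m+ n, are the parental types, so the F1 was py m n+ / py+ m+ n.
The two rarest classes, py+ m n+ and py m+ n, are the double crossovers. Comparing them with the parentals, only the py allele has switched, so py is the middle locus and the order is m – py – n.
Crossovers in the py–n interval produce the single-crossover classes py m n and py+ m+ n+ (35 + 37 = 72) plus the double crossovers (3).
RF(py–n) = (72 + 3) / 500 = 75/500 = 0.1500 → 15.0 m.u.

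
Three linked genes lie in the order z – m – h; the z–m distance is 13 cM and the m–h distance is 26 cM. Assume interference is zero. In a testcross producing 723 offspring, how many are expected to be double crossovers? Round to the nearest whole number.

24

Map distances give recombination frequencies of 0.130 and 0.260 for the two intervals.
With no interference, expected double-crossover frequency = 0.130 × 0.260 = 0.03380.
Expected number = 0.03380 × 723 = 24.44 ≈ 24.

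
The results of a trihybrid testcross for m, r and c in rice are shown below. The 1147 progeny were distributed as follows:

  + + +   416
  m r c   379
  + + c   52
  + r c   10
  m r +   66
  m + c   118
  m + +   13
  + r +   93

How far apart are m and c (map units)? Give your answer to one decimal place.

12.3 map units

The two most frequent reciprocal classes, + + + and m r c, are the parental types, so the F1 was + + + / m r c.
The two rarest classes, m + + and + r c, are the double crossovers. Comparing them with the parentals, only the m allele has switched, so m is the middle locus and the order is c – m – r.
Crossovers in the c–m interval produce the single-crossover classes + + c and m r + (52 + 66 = 118) plus the double crossovers (23).
RF(c–m) = (118 + 23) / 1147 = 141/1147 = 0.1229 → 12.3 map units.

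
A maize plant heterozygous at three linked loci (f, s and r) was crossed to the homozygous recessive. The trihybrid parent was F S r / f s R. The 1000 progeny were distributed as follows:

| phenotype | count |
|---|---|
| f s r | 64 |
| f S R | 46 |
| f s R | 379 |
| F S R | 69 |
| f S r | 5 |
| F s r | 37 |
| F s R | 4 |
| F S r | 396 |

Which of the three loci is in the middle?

f

The two rarest classes, f S r and F s R, are the double crossovers. Comparing them with the parentals, only the f allele has switched, so f is the middle locus and the order is r – f – s.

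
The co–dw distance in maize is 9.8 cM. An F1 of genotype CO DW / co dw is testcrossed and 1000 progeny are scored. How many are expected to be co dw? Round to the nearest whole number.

451

A map distance of 9.8 cM corresponds to a recombination frequency of 0.098.
The F1 is CO DW / co dw, so co dw is a parental gamete class with expected frequency (1 − r)/2 = 0.902/2 = 0.4510.
Expected number = 0.4510 × 1000 = 451.00 ≈ 451.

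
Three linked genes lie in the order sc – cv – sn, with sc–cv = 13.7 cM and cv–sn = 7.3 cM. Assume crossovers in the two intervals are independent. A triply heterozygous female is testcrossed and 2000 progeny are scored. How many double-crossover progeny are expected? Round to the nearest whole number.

Map distances give recombination frequencies of 0.137 and 0.073 for the two intervals.
With no interference, expected double-crossover frequency = 0.137 × 0.073 = 0.01000.
Expected number = 0.01000 × 2000 = 20.00 ≈ 20.

20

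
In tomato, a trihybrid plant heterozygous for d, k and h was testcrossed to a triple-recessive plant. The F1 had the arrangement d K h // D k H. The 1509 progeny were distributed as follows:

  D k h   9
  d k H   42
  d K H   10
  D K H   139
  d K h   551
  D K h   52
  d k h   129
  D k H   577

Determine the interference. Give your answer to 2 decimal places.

0.12

The two rarest classes, d K H and D k h, are the double crossovers. Comparing them with the parentals, only the h allele has switched, so h is the middle locus and the order is d – h – k.
d–h: (94 + 19)/1509 = 0.0749; h–k: (268 + 19)/1509 = 0.1902.
Expected DCO frequency = 0.0749 × 0.1902 ≈ 0.01425; observed = 19/1509 ≈ 0.01259.
Coefficient of coincidence = 0.01259/0.01425 ≈ 0.88; interference = 1 − 0.88 = 0.12.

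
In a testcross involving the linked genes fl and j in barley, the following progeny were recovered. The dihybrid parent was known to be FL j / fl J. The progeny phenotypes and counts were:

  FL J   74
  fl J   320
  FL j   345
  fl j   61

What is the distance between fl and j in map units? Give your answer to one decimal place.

16.9 map units

The recombinant classes are FL J and fl j: 74 + 61 = 135.
Recombination frequency = 135/800 = 0.1688 ≈ 16.9%, i.e. 16.9 map units.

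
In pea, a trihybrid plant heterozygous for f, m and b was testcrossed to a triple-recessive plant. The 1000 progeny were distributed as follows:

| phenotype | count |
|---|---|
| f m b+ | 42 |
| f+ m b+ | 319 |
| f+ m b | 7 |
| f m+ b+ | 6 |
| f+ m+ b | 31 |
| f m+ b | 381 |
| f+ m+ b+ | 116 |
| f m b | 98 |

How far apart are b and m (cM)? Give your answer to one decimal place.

The two most frequent reciprocal classes, f m+ b and f+ m b+, are the parental types, so the F1 was f m+ b / f+ m b+.
The two rarest classes, f m+ b+ and f+ m b, are the double crossovers. Comparing them with the parentals, only the b allele has switched, so b is the middle locus and the order is f – b – m.
Crossovers in the b–m interval produce the single-crossover classes f m b and f+ m+ b+ (98 + 116 = 214) plus the double crossovers (13).
RF(b–m) = (214 + 13) / 1000 = 227/1000 = 0.2270 → 22.7 cM.

22.7 cM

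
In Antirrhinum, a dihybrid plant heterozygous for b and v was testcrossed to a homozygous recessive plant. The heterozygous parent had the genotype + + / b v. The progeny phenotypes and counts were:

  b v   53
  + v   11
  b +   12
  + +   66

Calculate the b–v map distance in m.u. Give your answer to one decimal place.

The recombinant classes are + v and b +: 11 + 12 = 23.
Recombination frequency = 23/142 = 0.1620 ≈ 16.2%, i.e. 16.2 m.u.

16.2 m.u.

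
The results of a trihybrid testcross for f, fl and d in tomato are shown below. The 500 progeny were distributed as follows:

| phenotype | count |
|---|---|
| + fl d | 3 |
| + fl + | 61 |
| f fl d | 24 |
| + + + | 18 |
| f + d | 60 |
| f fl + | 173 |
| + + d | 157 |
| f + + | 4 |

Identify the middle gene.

fl

The two most frequent reciprocal classes, f fl + and + + d, are the parental types, so the F1 was f fl + / + + d.
The two rarest classes, f + + and + fl d, are the double crossovers. Comparing them with the parentals, only the fl allele has switched, so fl is the middle locus and the order is d – fl – f.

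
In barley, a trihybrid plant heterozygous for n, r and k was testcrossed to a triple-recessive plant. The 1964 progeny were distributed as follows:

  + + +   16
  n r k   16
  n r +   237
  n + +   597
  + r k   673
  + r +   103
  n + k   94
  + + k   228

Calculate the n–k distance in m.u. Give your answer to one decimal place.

The two most frequent reciprocal classes, + r k and n + +, are the parental types, so the F1 was + r k / n + +.
The two rarest classes, n r k and + + +, are the double crossovers. Comparing them with the parentals, only the n allele has switched, so n is the middle locus and the order is k – n – r.
Crossovers in the k–n interval produce the single-crossover classes + r + and n + k (103 + 94 = 197) plus the double crossovers (32).
RF(k–n) = (197 + 32) / 1964 = 229/1964 = 0.1166 → 11.7 m.u.

11.7 m.u.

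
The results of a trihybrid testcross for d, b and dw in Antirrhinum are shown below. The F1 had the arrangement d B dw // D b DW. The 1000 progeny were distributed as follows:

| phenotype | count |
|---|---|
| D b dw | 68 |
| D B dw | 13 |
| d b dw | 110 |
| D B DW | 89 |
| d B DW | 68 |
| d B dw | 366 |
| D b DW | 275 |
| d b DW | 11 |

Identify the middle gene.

d

The two rarest classes, D B dw and d b DW, are the double crossovers. Comparing them with the parentals, only the d allele has switched, so d is the middle locus and the order is dw – d – b.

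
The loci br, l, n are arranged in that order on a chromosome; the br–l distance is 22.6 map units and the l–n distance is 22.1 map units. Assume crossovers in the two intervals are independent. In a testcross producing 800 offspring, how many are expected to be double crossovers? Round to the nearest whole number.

Map distances give recombination frequencies of 0.226 and 0.221 for the two intervals.
With no interference, expected double-crossover frequency = 0.226 × 0.221 = 0.04995.
Expected number = 0.04995 × 800 = 39.96 ≈ 40.

40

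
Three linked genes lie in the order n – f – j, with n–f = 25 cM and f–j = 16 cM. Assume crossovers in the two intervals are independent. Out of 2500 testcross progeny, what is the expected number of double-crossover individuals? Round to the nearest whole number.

Map distances give recombination frequencies of 0.250 and 0.160 for the two intervals.
With no interference, expected double-crossover frequency = 0.250 × 0.160 = 0.04000.
Expected number = 0.04000 × 2500 = 100.00 ≈ 100.

100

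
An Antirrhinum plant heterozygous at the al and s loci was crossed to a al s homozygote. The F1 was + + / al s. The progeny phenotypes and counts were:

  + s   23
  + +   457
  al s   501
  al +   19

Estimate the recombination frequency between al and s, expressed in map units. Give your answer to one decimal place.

4.2 map units

The recombinant classes are + s and al +: 23 + 19 = 42.
Recombination frequency = 42/1000 = 0.0420 ≈ 4.2%, i.e. 4.2 map units.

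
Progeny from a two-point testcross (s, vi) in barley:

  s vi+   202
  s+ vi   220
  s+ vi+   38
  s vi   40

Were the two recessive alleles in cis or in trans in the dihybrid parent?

trans

The two most frequent classes are s+ vi (220) and s vi+ (202); these are the parental (non-recombinant) types.
So the F1 carried s+ vi on one chromosome and s vi+ on the other — the recessive alleles are on opposite chromosomes (trans / repulsion).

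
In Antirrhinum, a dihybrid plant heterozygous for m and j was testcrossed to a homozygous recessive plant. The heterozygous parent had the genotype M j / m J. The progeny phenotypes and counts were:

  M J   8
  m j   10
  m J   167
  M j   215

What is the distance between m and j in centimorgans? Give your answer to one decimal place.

4.5 centimorgans

The recombinant classes are M J and m j: 8 + 10 = 18.
Recombination frequency = 18/400 = 0.0450 ≈ 4.5%, i.e. 4.5 centimorgans.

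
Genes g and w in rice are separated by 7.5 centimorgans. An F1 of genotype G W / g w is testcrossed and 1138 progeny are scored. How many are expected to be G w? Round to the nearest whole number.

A map distance of 7.5 centimorgans corresponds to a recombination frequency of 0.075.
The F1 is G W / g w, so G w is a recombinant gamete class with expected frequency r/2 = 0.075/2 = 0.0375.
Expected number = 0.0375 × 1138 = 42.67 ≈ 43.

43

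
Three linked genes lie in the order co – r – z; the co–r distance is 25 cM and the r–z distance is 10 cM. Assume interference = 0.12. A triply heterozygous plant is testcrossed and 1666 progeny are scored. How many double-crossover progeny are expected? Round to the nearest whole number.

37

Map distances give recombination frequencies of 0.250 and 0.100 for the two intervals.
With interference 0.12 (so coincidence = 0.88), expected double-crossover frequency = 0.250 × 0.100 × 0.88 = 0.02200.
Expected number = 0.02200 × 1666 = 36.65 ≈ 37.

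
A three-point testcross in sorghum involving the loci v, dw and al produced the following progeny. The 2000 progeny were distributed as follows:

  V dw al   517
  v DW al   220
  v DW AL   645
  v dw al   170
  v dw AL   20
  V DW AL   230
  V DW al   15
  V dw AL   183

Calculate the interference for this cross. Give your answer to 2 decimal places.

The two most frequent reciprocal classes, v DW AL and V dw al, are the parental types, so the F1 was v DW AL / V dw al.
The two rarest classes, v dw AL and V DW al, are the double crossovers. Comparing them with the parentals, only the dw allele has switched, so dw is the middle locus and the order is v – dw – al.
v–dw: (400 + 35)/2000 = 0.2175; dw–al: (403 + 35)/2000 = 0.2190.
Expected DCO frequency = 0.2175 × 0.2190 ≈ 0.04763; observed = 35/2000 ≈ 0.01750.
Coefficient of coincidence = 0.01750/0.04763 ≈ 0.37; interference = 1 − 0.37 = 0.63.

0.63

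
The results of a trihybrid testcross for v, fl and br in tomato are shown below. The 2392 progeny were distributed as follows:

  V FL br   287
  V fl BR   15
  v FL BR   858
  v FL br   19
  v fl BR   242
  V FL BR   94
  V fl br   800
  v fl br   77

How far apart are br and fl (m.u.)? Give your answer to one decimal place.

23.5 m.u.

The two most frequent reciprocal classes, V fl br and v FL BR, are the parental types, so the F1 was V fl br / v FL BR.
The two rarest classes, V fl BR and v FL br, are the double crossovers. Comparing them with the parentals, only the br allele has switched, so br is the middle locus and the order is v – br – fl.
Crossovers in the br–fl interval produce the single-crossover classes V FL br and v fl BR (287 + 242 = 529) plus the double crossovers (34).
RF(br–fl) = (529 + 34) / 2392 = 563/2392 = 0.2354 → 23.5 m.u.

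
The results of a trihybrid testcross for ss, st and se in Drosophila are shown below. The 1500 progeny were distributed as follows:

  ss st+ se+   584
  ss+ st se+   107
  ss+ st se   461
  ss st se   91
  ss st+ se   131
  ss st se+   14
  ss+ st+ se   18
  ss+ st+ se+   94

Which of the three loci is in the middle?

The two most frequent reciprocal classes, ss+ st se and ss st+ se+, are the parental types, so the F1 was ss+ st se / ss st+ se+.
The two rarest classes, ss+ st+ se and ss st se+, are the double crossovers. Comparing them with the parentals, only the st allele has switched, so st is the middle locus and the order is ss – st – se.

st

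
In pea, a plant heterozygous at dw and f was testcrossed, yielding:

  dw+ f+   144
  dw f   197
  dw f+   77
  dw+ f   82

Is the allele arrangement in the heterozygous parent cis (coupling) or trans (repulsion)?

The two most frequent classes are dw+ f+ (144) and dw f (197); these are the parental (non-recombinant) types.
So the F1 carried dw+ f+ on one chromosome and dw f on the other — the recessive alleles are on the same chromosome (cis / coupling).

cis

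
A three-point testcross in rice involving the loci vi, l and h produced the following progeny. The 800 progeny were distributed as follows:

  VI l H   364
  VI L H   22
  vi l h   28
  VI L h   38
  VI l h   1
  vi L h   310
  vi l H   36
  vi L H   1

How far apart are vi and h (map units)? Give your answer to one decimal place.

The two most frequent reciprocal classes, VI l H and vi L h, are the parental types, so the F1 was VI l H / vi L h.
The two rarest classes, VI l h and vi L H, are the double crossovers. Comparing them with the parentals, only the h allele has switched, so h is the middle locus and the order is l – h – vi.
Crossovers in the h–vi interval produce the single-crossover classes vi l H and VI L h (36 + 38 = 74) plus the double crossovers (2).
RF(h–vi) = (74 + 2) / 800 = 76/800 = 0.0950 → 9.5 map units.

9.5 map units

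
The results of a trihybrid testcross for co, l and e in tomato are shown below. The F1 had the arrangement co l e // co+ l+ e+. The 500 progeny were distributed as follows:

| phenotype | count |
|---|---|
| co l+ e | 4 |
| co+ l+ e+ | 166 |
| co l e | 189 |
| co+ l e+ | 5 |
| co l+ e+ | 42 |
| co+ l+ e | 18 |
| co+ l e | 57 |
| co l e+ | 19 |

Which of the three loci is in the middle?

The two rarest classes, co l+ e and co+ l e+, are the double crossovers. Comparing them with the parentals, only the l allele has switched, so l is the middle locus and the order is e – l – co.

l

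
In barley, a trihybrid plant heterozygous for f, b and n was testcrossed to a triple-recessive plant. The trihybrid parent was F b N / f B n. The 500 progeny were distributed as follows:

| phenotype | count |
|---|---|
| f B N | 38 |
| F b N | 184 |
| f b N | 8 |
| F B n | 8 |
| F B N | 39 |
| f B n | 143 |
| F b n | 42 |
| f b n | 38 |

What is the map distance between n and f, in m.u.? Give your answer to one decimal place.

The two rarest classes, f b N and F B n, are the double crossovers. Comparing them with the parentals, only the f allele has switched, so f is the middle locus and the order is b – f – n.
Crossovers in the f–n interval produce the single-crossover classes F b n and f B N (42 + 38 = 80) plus the double crossovers (16).
RF(f–n) = (80 + 16) / 500 = 96/500 = 0.1920 → 19.2 m.u.

19.2 m.u.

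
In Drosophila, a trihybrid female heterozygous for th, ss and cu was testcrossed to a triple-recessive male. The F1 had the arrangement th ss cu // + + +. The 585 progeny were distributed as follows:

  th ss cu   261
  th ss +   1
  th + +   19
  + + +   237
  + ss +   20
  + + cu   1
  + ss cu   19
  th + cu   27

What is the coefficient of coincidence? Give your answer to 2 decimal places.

The two rarest classes, th ss + and + + cu, are the double crossovers. Comparing them with the parentals, only the cu allele has switched, so cu is the middle locus and the order is th – cu – ss.
th–cu: (38 + 2)/585 = 0.0684; cu–ss: (47 + 2)/585 = 0.0838.
Expected DCO frequency = 0.0684 × 0.0838 ≈ 0.00573; observed = 2/585 ≈ 0.00342.
Coefficient of coincidence = 0.00342/0.00573 ≈ 0.60.

0.60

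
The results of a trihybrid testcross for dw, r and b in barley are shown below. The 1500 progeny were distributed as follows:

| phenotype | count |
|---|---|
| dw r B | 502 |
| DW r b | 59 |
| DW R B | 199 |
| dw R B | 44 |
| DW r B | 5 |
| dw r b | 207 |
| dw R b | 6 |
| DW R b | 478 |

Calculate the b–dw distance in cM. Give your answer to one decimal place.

The two most frequent reciprocal classes, dw r B and DW R b, are the parental types, so the F1 was dw r B / DW R b.
The two rarest classes, DW r B and dw R b, are the double crossovers. Comparing them with the parentals, only the dw allele has switched, so dw is the middle locus and the order is b – dw – r.
Crossovers in the b–dw interval produce the single-crossover classes dw r b and DW R B (207 + 199 = 406) plus the double crossovers (11).
RF(b–dw) = (406 + 11) / 1500 = 417/1500 = 0.2780 → 27.8 cM.

27.8 cM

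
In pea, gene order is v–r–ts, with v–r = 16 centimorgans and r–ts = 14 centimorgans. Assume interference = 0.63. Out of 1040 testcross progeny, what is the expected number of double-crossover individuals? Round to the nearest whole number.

9

Map distances give recombination frequencies of 0.160 and 0.140 for the two intervals.
With interference 0.63 (so coincidence = 0.37), expected double-crossover frequency = 0.160 × 0.140 × 0.37 = 0.00829.
Expected number = 0.00829 × 1040 = 8.62 ≈ 9.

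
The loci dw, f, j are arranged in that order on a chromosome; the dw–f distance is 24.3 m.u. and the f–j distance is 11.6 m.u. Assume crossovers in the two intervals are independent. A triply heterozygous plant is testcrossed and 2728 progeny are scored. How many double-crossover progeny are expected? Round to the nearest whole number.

Map distances give recombination frequencies of 0.243 and 0.116 for the two intervals.
With no interference, expected double-crossover frequency = 0.243 × 0.116 = 0.02819.
Expected number = 0.02819 × 2728 = 76.90 ≈ 77.

77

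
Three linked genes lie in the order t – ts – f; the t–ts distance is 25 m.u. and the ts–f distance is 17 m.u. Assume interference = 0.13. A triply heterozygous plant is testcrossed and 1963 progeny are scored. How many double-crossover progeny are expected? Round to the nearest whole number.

73

Map distances give recombination frequencies of 0.250 and 0.170 for the two intervals.
With interference 0.13 (so coincidence = 0.87), expected double-crossover frequency = 0.250 × 0.170 × 0.87 = 0.03698.
Expected number = 0.03698 × 1963 = 72.58 ≈ 73.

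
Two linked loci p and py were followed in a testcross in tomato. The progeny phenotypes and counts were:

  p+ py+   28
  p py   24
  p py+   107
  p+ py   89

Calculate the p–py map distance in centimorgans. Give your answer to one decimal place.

The two most frequent classes, p+ py (89) and p py+ (107), are the parental types, so the F1 was p+ py / p py+.
The recombinant classes are p+ py+ and p py: 28 + 24 = 52.
Recombination frequency = 52/248 = 0.2097 ≈ 21.0%, i.e. 21.0 centimorgans.

21.0 centimorgans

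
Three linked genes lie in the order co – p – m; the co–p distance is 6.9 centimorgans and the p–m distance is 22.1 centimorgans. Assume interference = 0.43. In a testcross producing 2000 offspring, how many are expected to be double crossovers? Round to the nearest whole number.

17

Map distances give recombination frequencies of 0.069 and 0.221 for the two intervals.
With interference 0.43 (so coincidence = 0.57), expected double-crossover frequency = 0.069 × 0.221 × 0.57 = 0.00869.
Expected number = 0.00869 × 2000 = 17.38 ≈ 17.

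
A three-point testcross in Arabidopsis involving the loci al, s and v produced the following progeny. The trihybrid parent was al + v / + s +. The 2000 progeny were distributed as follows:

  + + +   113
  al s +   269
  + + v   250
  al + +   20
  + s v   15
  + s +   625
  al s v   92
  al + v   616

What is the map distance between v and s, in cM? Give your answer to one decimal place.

12.0 cM

The two rarest classes, al + + and + s v, are the double crossovers. Comparing them with the parentals, only the v allele has switched, so v is the middle locus and the order is al – v – s.
Crossovers in the v–s interval produce the single-crossover classes al s v and + + + (92 + 113 = 205) plus the double crossovers (35).
RF(v–s) = (205 + 35) / 2000 = 240/2000 = 0.1200 → 12.0 cM.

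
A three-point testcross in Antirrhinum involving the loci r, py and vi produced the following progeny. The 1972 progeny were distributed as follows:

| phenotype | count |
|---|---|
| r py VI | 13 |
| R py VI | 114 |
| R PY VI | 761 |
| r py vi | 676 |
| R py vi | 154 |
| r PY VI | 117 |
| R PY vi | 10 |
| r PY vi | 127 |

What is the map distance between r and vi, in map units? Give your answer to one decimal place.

14.9 map units

The two most frequent reciprocal classes, r py vi and R PY VI, are the parental types, so the F1 was r py vi / R PY VI.
The two rarest classes, r py VI and R PY vi, are the double crossovers. Comparing them with the parentals, only the vi allele has switched, so vi is the middle locus and the order is r – vi – py.
Crossovers in the r–vi interval produce the single-crossover classes R py vi and r PY VI (154 + 117 = 271) plus the double crossovers (23).
RF(r–vi) = (271 + 23) / 1972 = 294/1972 = 0.1491 → 14.9 map units.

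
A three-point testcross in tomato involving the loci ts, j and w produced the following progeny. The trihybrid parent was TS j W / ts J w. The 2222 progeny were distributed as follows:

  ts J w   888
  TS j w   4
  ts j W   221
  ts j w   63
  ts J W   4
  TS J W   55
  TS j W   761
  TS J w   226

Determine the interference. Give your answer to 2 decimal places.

The two rarest classes, TS j w and ts J W, are the double crossovers. Comparing them with the parentals, only the w allele has switched, so w is the middle locus and the order is j – w – ts.
j–w: (118 + 8)/2222 = 0.0567; w–ts: (447 + 8)/2222 = 0.2048.
Expected DCO frequency = 0.0567 × 0.2048 ≈ 0.01161; observed = 8/2222 ≈ 0.00360.
Coefficient of coincidence = 0.00360/0.01161 ≈ 0.31; interference = 1 − 0.31 = 0.69.

0.69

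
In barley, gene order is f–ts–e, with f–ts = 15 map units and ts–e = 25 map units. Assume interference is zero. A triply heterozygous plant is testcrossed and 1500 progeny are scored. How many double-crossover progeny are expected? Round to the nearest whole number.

56

Map distances give recombination frequencies of 0.150 and 0.250 for the two intervals.
With no interference, expected double-crossover frequency = 0.150 × 0.250 = 0.03750.
Expected number = 0.03750 × 1500 = 56.25 ≈ 56.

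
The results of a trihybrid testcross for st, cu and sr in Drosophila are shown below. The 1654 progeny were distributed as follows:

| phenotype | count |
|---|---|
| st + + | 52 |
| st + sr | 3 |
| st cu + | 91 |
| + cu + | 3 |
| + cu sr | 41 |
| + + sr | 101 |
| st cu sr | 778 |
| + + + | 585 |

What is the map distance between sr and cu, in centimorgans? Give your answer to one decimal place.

The two most frequent reciprocal classes, st cu sr and + + +, are the parental types, so the F1 was st cu sr / + + +.
The two rarest classes, st + sr and + cu +, are the double crossovers. Comparing them with the parentals, only the cu allele has switched, so cu is the middle locus and the order is sr – cu – st.
Crossovers in the sr–cu interval produce the single-crossover classes st cu + and + + sr (91 + 101 = 192) plus the double crossovers (6).
RF(sr–cu) = (192 + 6) / 1654 = 198/1654 = 0.1197 → 12.0 centimorgans.

12.0 centimorgans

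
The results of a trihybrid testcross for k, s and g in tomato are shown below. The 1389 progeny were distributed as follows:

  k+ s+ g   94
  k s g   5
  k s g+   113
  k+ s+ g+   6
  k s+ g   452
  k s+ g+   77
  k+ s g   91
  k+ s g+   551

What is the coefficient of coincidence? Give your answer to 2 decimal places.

0.39

The two most frequent reciprocal classes, k+ s g+ and k s+ g, are the parental types, so the F1 was k+ s g+ / k s+ g.
The two rarest classes, k+ s+ g+ and k s g, are the double crossovers. Comparing them with the parentals, only the s allele has switched, so s is the middle locus and the order is g – s – k.
g–s: (168 + 11)/1389 = 0.1289; s–k: (207 + 11)/1389 = 0.1569.
Expected DCO frequency = 0.1289 × 0.1569 ≈ 0.02022; observed = 11/1389 ≈ 0.00792.
Coefficient of coincidence = 0.00792/0.02022 ≈ 0.39.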